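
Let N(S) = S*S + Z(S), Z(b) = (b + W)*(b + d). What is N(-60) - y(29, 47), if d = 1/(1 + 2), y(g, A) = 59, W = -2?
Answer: 21721/3 ≈ 7240.3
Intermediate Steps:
d = 1/3 ≈ 0.33333
Z(b) = (-2 + b)*(1/3 + b) (Z(b) = (b - 2)*(b + 1/3) = (-2 + b)*(1/3 + b))
N(S) = -2/3 + 2*S**2 - 5*S/3 (N(S) = S*S + (-2/3 + S**2 - 5*S/3) = S**2 + (-2/3 + S**2 - 5*S/3) = -2/3 + 2*S**2 - 5*S/3)
N(-60) - y(29, 47) = (-2/3 + 2*(-60)**2 - 5/3*(-60)) - 1*59 = (-2/3 + 2*3600 + 100) - 59 = (-2/3 + 7200 + 100) - 59 = 21898/3 - 59 = 21721/3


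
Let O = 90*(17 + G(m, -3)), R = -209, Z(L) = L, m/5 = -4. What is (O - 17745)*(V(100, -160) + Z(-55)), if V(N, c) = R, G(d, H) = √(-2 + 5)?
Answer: 4280760 - 23760*√3 ≈ 4.2396e+6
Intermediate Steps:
m = -20 (m = 5*(-4) = -20)
G(d, H) = √3
V(N, c) = -209
O = 1530 + 90*√3 (O = 90*(17 + √3) = 1530 + 90*√3 ≈ 1685.9)
(O - 17745)*(V(100, -160) + Z(-55)) = ((1530 + 90*√3) - 17745)*(-209 - 55) = (-16215 + 90*√3)*(-264) = 4280760 - 23760*√3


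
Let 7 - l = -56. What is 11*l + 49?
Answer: 742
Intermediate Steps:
l = 63 (l = 7 - 1*(-56) = 7 + 56 = 63)
11*l + 49 = 11*63 + 49 = 693 + 49 = 742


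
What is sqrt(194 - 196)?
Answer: I*sqrt(2) ≈ 1.4142*I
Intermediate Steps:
sqrt(194 - 196) = sqrt(-2) = I*sqrt(2)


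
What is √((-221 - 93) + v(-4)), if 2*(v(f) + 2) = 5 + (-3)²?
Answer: I*√309 ≈ 17.578*I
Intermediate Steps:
v(f) = 5 (v(f) = -2 + (5 + (-3)²)/2 = -2 + (5 + 9)/2 = -2 + (½)*14 = -2 + 7 = 5)
√((-221 - 93) + v(-4)) = √((-221 - 93) + 5) = √(-314 + 5) = √(-309) = I*√309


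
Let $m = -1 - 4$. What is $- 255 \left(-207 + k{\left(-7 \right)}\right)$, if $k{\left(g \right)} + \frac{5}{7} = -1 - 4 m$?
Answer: $\frac{336855}{7} \approx 48122.0$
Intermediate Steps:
$m = -5$
$k{\left(g \right)} = \frac{128}{7}$ ($k{\left(g \right)} = - \frac{5}{7} - -19 = - \frac{5}{7} + \left(-1 + 20\right) = - \frac{5}{7} + 19 = \frac{128}{7}$)
$- 255 \left(-207 + k{\left(-7 \right)}\right) = - 255 \left(-207 + \frac{128}{7}\right) = \left(-255\right) \left(- \frac{1321}{7}\right) = \frac{336855}{7}$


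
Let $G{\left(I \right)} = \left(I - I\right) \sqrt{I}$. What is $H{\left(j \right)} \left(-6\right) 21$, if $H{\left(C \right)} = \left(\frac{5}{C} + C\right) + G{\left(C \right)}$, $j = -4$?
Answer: $\frac{1323}{2} \approx 661.5$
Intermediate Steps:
$G{\left(I \right)} = 0$ ($G{\left(I \right)} = 0 \sqrt{I} = 0$)
$H{\left(C \right)} = C + \frac{5}{C}$ ($H{\left(C \right)} = \left(\frac{5}{C} + C\right) + 0 = \left(C + \frac{5}{C}\right) + 0 = C + \frac{5}{C}$)
$H{\left(j \right)} \left(-6\right) 21 = \left(-4 + \frac{5}{-4}\right) \left(-6\right) 21 = \left(-4 + 5 \left(- \frac{1}{4}\right)\right) \left(-6\right) 21 = \left(-4 - \frac{5}{4}\right) \left(-6\right) 21 = \left(- \frac{21}{4}\right) \left(-6\right) 21 = \frac{63}{2} \cdot 21 = \frac{1323}{2}$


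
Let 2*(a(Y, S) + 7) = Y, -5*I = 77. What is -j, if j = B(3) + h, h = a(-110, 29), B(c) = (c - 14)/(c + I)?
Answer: 3789/62 ≈ 61.113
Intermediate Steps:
I = -77/5 (I = -⅕*77 = -77/5 ≈ -15.400)
B(c) = (-14 + c)/(-77/5 + c) (B(c) = (c - 14)/(c - 77/5) = (-14 + c)/(-77/5 + c))
a(Y, S) = -7 + Y/2
h = -62 (h = -7 + (½)*(-110) = -7 - 55 = -62)
j = -3789/62 (j = 5*(-14 + 3)/(-77 + 5*3) - 62 = 5*(-11)/(-77 + 15) - 62 = 5*(-11)/(-62) - 62 = 5*(-1/62)*(-11) - 62 = 55/62 - 62 = -3789/62 ≈ -61.113)
-j = -1*(-3789/62) = 3789/62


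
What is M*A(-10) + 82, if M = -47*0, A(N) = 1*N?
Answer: 82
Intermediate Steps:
A(N) = N
M = 0
M*A(-10) + 82 = 0*(-10) + 82 = 0 + 82 = 82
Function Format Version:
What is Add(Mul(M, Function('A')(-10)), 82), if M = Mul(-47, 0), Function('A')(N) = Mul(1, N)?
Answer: 82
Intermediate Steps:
Function('A')(N) = N
M = 0
Add(Mul(M, Function('A')(-10)), 82) = Add(Mul(0, -10), 82) = Add(0, 82) = 82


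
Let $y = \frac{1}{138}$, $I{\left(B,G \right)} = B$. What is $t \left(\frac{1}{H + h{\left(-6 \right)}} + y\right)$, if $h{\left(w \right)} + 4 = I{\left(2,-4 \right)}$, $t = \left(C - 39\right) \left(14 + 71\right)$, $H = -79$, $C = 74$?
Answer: $- \frac{56525}{3726} \approx -15.17$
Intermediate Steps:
$t = 2975$ ($t = \left(74 - 39\right) \left(14 + 71\right) = 35 \cdot 85 = 2975$)
$h{\left(w \right)} = -2$ ($h{\left(w \right)} = -4 + 2 = -2$)
$y = \frac{1}{138} \approx 0.0072464$
$t \left(\frac{1}{H + h{\left(-6 \right)}} + y\right) = 2975 \left(\frac{1}{-79 - 2} + \frac{1}{138}\right) = 2975 \left(\frac{1}{-81} + \frac{1}{138}\right) = 2975 \left(- \frac{1}{81} + \frac{1}{138}\right) = 2975 \left(- \frac{19}{3726}\right) = - \frac{56525}{3726}$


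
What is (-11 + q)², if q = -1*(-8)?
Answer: 9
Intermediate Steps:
q = 8
(-11 + q)² = (-11 + 8)² = (-3)² = 9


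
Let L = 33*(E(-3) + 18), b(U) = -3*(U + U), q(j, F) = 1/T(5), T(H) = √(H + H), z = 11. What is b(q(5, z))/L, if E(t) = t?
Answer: -√10/825 ≈ -0.0038331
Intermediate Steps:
T(H) = √2*√H (T(H) = √(2*H) = √2*√H)
q(j, F) = √10/10 (q(j, F) = 1/(√2*√5) = 1/(√10) = √10/10)
b(U) = -6*U
L = 495 (L = 33*(-3 + 18) = 33*15 = 495)
b(q(5, z))/L = -3*√10/5/495 = -3*√10/5*(1/495) = -√10/825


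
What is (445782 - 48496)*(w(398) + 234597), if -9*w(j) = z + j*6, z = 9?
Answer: 279288879712/3 ≈ 9.3096e+10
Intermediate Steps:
w(j) = -1 - 2*j/3 (w(j) = -(9 + j*6)/9 = -(9 + 6*j)/9 = -1 - 2*j/3)
(445782 - 48496)*(w(398) + 234597) = (445782 - 48496)*((-1 - ⅔*398) + 234597) = 397286*((-1 - 796/3) + 234597) = 397286*(-799/3 + 234597) = 397286*(702992/3) = 279288879712/3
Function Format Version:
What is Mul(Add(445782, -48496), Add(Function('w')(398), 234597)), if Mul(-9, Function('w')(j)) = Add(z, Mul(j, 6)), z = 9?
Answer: Rational(279288879712, 3) ≈ 9.3096e+10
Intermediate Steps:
Function('w')(j) = Add(-1, Mul(Rational(-2, 3), j)) (Function('w')(j) = Mul(Rational(-1, 9), Add(9, Mul(j, 6))) = Mul(Rational(-1, 9), Add(9, Mul(6, j))) = Add(-1, Mul(Rational(-2, 3), j)))
Mul(Add(445782, -48496), Add(Function('w')(398), 234597)) = Mul(Add(445782, -48496), Add(Add(-1, Mul(Rational(-2, 3), 398)), 234597)) = Mul(397286, Add(Add(-1, Rational(-796, 3)), 234597)) = Mul(397286, Add(Rational(-799, 3), 234597)) = Mul(397286, Rational(702992, 3)) = Rational(279288879712, 3)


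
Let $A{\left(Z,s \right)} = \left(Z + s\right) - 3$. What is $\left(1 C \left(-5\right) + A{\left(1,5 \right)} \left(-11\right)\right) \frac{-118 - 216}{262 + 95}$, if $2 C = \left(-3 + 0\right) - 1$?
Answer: $\frac{7682}{357} \approx 21.518$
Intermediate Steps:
$A{\left(Z,s \right)} = -3 + Z + s$
$C = -2$ ($C = \frac{\left(-3 + 0\right) - 1}{2} = \frac{-3 - 1}{2} = \frac{1}{2} \left(-4\right) = -2$)
$\left(1 C \left(-5\right) + A{\left(1,5 \right)} \left(-11\right)\right) \frac{-118 - 216}{262 + 95} = \left(1 \left(-2\right) \left(-5\right) + \left(-3 + 1 + 5\right) \left(-11\right)\right) \frac{-118 - 216}{262 + 95} = \left(\left(-2\right) \left(-5\right) + 3 \left(-11\right)\right) \left(- \frac{334}{357}\right) = \left(10 - 33\right) \left(\left(-334\right) \frac{1}{357}\right) = \left(-23\right) \left(- \frac{334}{357}\right) = \frac{7682}{357}$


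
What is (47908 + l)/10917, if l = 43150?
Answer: 91058/10917 ≈ 8.3409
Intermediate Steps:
(47908 + l)/10917 = (47908 + 43150)/10917 = 91058*(1/10917) = 91058/10917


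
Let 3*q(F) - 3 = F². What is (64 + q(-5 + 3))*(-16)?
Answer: -3184/3 ≈ -1061.3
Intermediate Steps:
q(F) = 1 + F²/3
(64 + q(-5 + 3))*(-16) = (64 + (1 + (-5 + 3)²/3))*(-16) = (64 + (1 + (⅓)*(-2)²))*(-16) = (64 + (1 + (⅓)*4))*(-16) = (64 + (1 + 4/3))*(-16) = (64 + 7/3)*(-16) = (199/3)*(-16) = -3184/3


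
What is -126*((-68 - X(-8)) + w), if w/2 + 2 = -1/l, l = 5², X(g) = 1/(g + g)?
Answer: 1814841/200 ≈ 9074.2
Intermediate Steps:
X(g) = 1/(2*g)
l = 25
w = -102/25 (w = -4 + 2*(-1/25) = -4 - 2/25 = -102/25 ≈ -4.0800)
-126*((-68 - X(-8)) + w) = -126*((-68 - 1/(2*(-8))) - 102/25) = -126*((-68 - (-1)/(2*8)) - 102/25) = -126*((-68 - 1*(-1/16)) - 102/25) = -126*((-68 + 1/16) - 102/25) = -126*(-1087/16 - 102/25) = -126*(-28807/400) = 1814841/200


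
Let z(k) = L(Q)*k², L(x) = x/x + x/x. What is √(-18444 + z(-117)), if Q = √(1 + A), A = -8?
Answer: √8934 ≈ 94.520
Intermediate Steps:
Q = I*√7 (Q = √(1 - 8) = √(-7) = I*√7 ≈ 2.6458*I)
L(x) = 2 (L(x) = 1 + 1 = 2)
z(k) = 2*k²
√(-18444 + z(-117)) = √(-18444 + 2*(-117)²) = √(-18444 + 2*13689) = √(-18444 + 27378) = √8934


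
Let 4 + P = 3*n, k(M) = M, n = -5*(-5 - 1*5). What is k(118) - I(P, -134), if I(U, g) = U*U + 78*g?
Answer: -10746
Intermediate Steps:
n = 50 (n = -5*(-5 - 5) = -5*(-10) = 50)
P = 146 (P = -4 + 3*50 = -4 + 150 = 146)
I(U, g) = U**2 + 78*g
k(118) - I(P, -134) = 118 - (146**2 + 78*(-134)) = 118 - (21316 - 10452) = 118 - 1*10864 = 118 - 10864 = -10746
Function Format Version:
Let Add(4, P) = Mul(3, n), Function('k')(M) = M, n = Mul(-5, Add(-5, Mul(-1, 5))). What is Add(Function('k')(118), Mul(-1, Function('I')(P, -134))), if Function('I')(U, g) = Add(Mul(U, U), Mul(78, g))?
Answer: -10746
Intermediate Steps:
n = 50 (n = Mul(-5, Add(-5, -5)) = Mul(-5, -10) = 50)
P = 146 (P = Add(-4, Mul(3, 50)) = Add(-4, 150) = 146)
Function('I')(U, g) = Add(Pow(U, 2), Mul(78, g))
Add(Function('k')(118), Mul(-1, Function('I')(P, -134))) = Add(118, Mul(-1, Add(Pow(146, 2), Mul(78, -134)))) = Add(118, Mul(-1, Add(21316, -10452))) = Add(118, Mul(-1, 10864)) = Add(118, -10864) = -10746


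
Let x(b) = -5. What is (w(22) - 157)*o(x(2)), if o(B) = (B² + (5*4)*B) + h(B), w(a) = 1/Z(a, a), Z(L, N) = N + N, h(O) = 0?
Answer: 518025/44 ≈ 11773.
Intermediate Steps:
Z(L, N) = 2*N
w(a) = 1/(2*a)
o(B) = B² + 20*B (o(B) = (B² + (5*4)*B) + 0 = (B² + 20*B) + 0 = B² + 20*B)
(w(22) - 157)*o(x(2)) = ((½)/22 - 157)*(-5*(20 - 5)) = ((½)*(1/22) - 157)*(-5*15) = (1/44 - 157)*(-75) = -6907/44*(-75) = 518025/44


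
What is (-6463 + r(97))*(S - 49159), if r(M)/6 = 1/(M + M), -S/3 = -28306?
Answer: -22417603172/97 ≈ -2.3111e+8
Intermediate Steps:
S = 84918 (S = -3*(-28306) = 84918)
r(M) = 3/M (r(M) = 6/(M + M) = 6/((2*M)) = 6*(1/(2*M)) = 3/M)
(-6463 + r(97))*(S - 49159) = (-6463 + 3/97)*(84918 - 49159) = (-6463 + 3*(1/97))*35759 = (-6463 + 3/97)*35759 = -626908/97*35759 = -22417603172/97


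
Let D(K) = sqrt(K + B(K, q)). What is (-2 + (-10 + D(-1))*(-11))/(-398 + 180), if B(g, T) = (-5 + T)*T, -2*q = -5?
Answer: -54/109 + 11*I*sqrt(29)/436 ≈ -0.49541 + 0.13586*I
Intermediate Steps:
q = 5/2 (q = -1/2*(-5) = 5/2 ≈ 2.5000)
B(g, T) = T*(-5 + T)
D(K) = sqrt(-25/4 + K) (D(K) = sqrt(K + 5*(-5 + 5/2)/2) = sqrt(K + (5/2)*(-5/2)) = sqrt(K - 25/4) = sqrt(-25/4 + K))
(-2 + (-10 + D(-1))*(-11))/(-398 + 180) = (-2 + (-10 + sqrt(-25 + 4*(-1))/2)*(-11))/(-398 + 180) = (-2 + (-10 + sqrt(-25 - 4)/2)*(-11))/(-218) = (-2 + (-10 + sqrt(-29)/2)*(-11))*(-1/218) = (-2 + (-10 + (I*sqrt(29))/2)*(-11))*(-1/218) = (-2 + (-10 + I*sqrt(29)/2)*(-11))*(-1/218) = (-2 + (110 - 11*I*sqrt(29)/2))*(-1/218) = (108 - 11*I*sqrt(29)/2)*(-1/218) = -54/109 + 11*I*sqrt(29)/436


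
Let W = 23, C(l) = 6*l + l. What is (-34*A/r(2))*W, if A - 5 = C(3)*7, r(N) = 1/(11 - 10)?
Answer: -118864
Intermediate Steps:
C(l) = 7*l
r(N) = 1 (r(N) = 1/1 = 1)
A = 152 (A = 5 + (7*3)*7 = 5 + 21*7 = 5 + 147 = 152)
(-34*A/r(2))*W = -5168/1*23 = -5168*23 = -118864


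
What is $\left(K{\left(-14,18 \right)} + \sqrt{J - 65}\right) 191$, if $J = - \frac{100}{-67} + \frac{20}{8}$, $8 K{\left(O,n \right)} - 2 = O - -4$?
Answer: $-191 + \frac{955 i \sqrt{43818}}{134} \approx -191.0 + 1491.8 i$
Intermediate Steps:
$K{\left(O,n \right)} = \frac{3}{4} + \frac{O}{8}$ ($K{\left(O,n \right)} = \frac{1}{4} + \frac{O - -4}{8} = \frac{1}{4} + \frac{O + 4}{8} = \frac{1}{4} + \frac{4 + O}{8} = \frac{1}{4} + \left(\frac{1}{2} + \frac{O}{8}\right) = \frac{3}{4} + \frac{O}{8}$)
$J = \frac{535}{134}$ ($J = \left(-100\right) \left(- \frac{1}{67}\right) + 20 \cdot \frac{1}{8} = \frac{100}{67} + \frac{5}{2} = \frac{535}{134} \approx 3.9925$)
$\left(K{\left(-14,18 \right)} + \sqrt{J - 65}\right) 191 = \left(\left(\frac{3}{4} + \frac{1}{8} \left(-14\right)\right) + \sqrt{\frac{535}{134} - 65}\right) 191 = \left(\left(\frac{3}{4} - \frac{7}{4}\right) + \sqrt{- \frac{8175}{134}}\right) 191 = \left(-1 + \frac{5 i \sqrt{43818}}{134}\right) 191 = -191 + \frac{955 i \sqrt{43818}}{134}$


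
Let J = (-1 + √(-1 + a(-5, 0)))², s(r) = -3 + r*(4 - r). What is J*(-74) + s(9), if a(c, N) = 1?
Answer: -122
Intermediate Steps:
J = 1 (J = (-1 + √(-1 + 1))² = (-1 + √0)² = (-1 + 0)² = (-1)² = 1)
J*(-74) + s(9) = 1*(-74) + (-3 - 1*9² + 4*9) = -74 + (-3 - 1*81 + 36) = -74 + (-3 - 81 + 36) = -74 - 48 = -122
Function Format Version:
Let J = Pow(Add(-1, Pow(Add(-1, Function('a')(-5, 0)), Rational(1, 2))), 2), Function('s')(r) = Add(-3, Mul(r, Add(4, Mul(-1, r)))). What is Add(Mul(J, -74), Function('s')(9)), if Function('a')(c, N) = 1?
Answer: -122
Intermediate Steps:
J = 1 (J = Pow(Add(-1, Pow(Add(-1, 1), Rational(1, 2))), 2) = Pow(Add(-1, Pow(0, Rational(1, 2))), 2) = Pow(Add(-1, 0), 2) = Pow(-1, 2) = 1)
Add(Mul(J, -74), Function('s')(9)) = Add(Mul(1, -74), Add(-3, Mul(-1, Pow(9, 2)), Mul(4, 9))) = Add(-74, Add(-3, Mul(-1, 81), 36)) = Add(-74, Add(-3, -81, 36)) = Add(-74, -48) = -122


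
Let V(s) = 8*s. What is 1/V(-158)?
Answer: -1/1264 ≈ -0.00079114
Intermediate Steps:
1/V(-158) = 1/(8*(-158)) = 1/(-1264) = -1/1264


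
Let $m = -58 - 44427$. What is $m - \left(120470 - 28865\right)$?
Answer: $-136090$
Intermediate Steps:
$m = -44485$ ($m = -58 - 44427 = -44485$)
$m - \left(120470 - 28865\right) = -44485 - \left(120470 - 28865\right) = -44485 - 91605 = -136090$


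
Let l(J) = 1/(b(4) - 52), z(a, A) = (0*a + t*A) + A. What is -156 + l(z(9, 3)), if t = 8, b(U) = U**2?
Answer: -5617/36 ≈ -156.03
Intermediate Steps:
z(a, A) = 9*A (z(a, A) = (0*a + 8*A) + A = (0 + 8*A) + A = 8*A + A = 9*A)
l(J) = -1/36 (l(J) = 1/(4**2 - 52) = 1/(16 - 52) = 1/(-36) = -1/36)
-156 + l(z(9, 3)) = -156 - 1/36 = -5617/36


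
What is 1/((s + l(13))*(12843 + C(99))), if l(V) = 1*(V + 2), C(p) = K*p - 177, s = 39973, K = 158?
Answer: 1/1131980304 ≈ 8.8341e-10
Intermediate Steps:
C(p) = -177 + 158*p (C(p) = 158*p - 177 = -177 + 158*p)
l(V) = 2 + V (l(V) = 1*(2 + V) = 2 + V)
1/((s + l(13))*(12843 + C(99))) = 1/((39973 + (2 + 13))*(12843 + (-177 + 158*99))) = 1/((39973 + 15)*(12843 + (-177 + 15642))) = 1/(39988*(12843 + 15465)) = 1/(39988*28308) = 1/1131980304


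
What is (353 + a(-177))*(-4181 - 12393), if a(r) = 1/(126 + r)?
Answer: -298365148/51 ≈ -5.8503e+6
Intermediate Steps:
(353 + a(-177))*(-4181 - 12393) = (353 + 1/(126 - 177))*(-4181 - 12393) = (353 + 1/(-51))*(-16574) = (353 - 1/51)*(-16574) = (18002/51)*(-16574) = -298365148/51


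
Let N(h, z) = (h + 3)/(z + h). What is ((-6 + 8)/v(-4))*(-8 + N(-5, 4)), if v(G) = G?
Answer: 3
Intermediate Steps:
N(h, z) = (3 + h)/(h + z)
((-6 + 8)/v(-4))*(-8 + N(-5, 4)) = ((-6 + 8)/(-4))*(-8 + (3 - 5)/(-5 + 4)) = (2*(-¼))*(-8 - 2/(-1)) = -(-8 - 1*(-2))/2 = -(-8 + 2)/2 = -½*(-6) = 3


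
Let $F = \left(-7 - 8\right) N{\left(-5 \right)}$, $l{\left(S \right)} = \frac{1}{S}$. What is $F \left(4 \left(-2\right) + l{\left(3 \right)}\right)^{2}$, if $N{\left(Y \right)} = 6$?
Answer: $-5290$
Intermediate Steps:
$F = -90$ ($F = \left(-7 - 8\right) 6 = \left(-15\right) 6 = -90$)
$F \left(4 \left(-2\right) + l{\left(3 \right)}\right)^{2} = - 90 \left(4 \left(-2\right) + \frac{1}{3}\right)^{2} = - 90 \left(-8 + \frac{1}{3}\right)^{2} = - 90 \left(- \frac{23}{3}\right)^{2} = \left(-90\right) \frac{529}{9} = -5290$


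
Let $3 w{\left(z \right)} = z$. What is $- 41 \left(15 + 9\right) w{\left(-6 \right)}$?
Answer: $1968$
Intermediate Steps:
$w{\left(z \right)} = \frac{z}{3}$
$- 41 \left(15 + 9\right) w{\left(-6 \right)} = - 41 \left(15 + 9\right) \frac{1}{3} \left(-6\right) = \left(-41\right) 24 \left(-2\right) = \left(-984\right) \left(-2\right) = 1968$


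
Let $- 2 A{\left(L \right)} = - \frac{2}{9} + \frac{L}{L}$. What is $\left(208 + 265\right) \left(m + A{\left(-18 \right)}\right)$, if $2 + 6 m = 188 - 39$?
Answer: $\frac{102641}{9} \approx 11405.0$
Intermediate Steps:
$m = \frac{49}{2}$ ($m = - \frac{1}{3} + \frac{188 - 39}{6} = - \frac{1}{3} + \frac{1}{6} \cdot 149 = - \frac{1}{3} + \frac{149}{6} = \frac{49}{2} \approx 24.5$)
$A{\left(L \right)} = - \frac{7}{18}$ ($A{\left(L \right)} = - \frac{- \frac{2}{9} + \frac{L}{L}}{2} = - \frac{\left(-2\right) \frac{1}{9} + 1}{2} = - \frac{- \frac{2}{9} + 1}{2} = \left(- \frac{1}{2}\right) \frac{7}{9} = - \frac{7}{18}$)
$\left(208 + 265\right) \left(m + A{\left(-18 \right)}\right) = \left(208 + 265\right) \left(\frac{49}{2} - \frac{7}{18}\right) = 473 \cdot \frac{217}{9} = \frac{102641}{9}$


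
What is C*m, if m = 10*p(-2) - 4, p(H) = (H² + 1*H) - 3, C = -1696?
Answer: 23744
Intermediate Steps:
p(H) = -3 + H + H² (p(H) = (H² + H) - 3 = (H + H²) - 3 = -3 + H + H²)
m = -14 (m = 10*(-3 - 2 + (-2)²) - 4 = 10*(-3 - 2 + 4) - 4 = 10*(-1) - 4 = -10 - 4 = -14)
C*m = -1696*(-14) = 23744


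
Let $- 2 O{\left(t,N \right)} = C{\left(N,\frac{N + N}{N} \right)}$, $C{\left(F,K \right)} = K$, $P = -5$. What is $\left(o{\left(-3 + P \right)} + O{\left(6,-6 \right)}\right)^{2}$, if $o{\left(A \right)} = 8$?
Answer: $49$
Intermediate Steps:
$O{\left(t,N \right)} = -1$ ($O{\left(t,N \right)} = - \frac{\left(N + N\right) \frac{1}{N}}{2} = - \frac{2 N \frac{1}{N}}{2} = \left(- \frac{1}{2}\right) 2 = -1$)
$\left(o{\left(-3 + P \right)} + O{\left(6,-6 \right)}\right)^{2} = \left(8 - 1\right)^{2} = 7^{2} = 49$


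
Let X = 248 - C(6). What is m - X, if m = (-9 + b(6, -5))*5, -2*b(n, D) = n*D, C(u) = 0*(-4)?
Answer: -218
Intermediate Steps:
C(u) = 0
b(n, D) = -D*n/2 (b(n, D) = -n*D/2 = -D*n/2)
m = 30 (m = (-9 - ½*(-5)*6)*5 = (-9 + 15)*5 = 6*5 = 30)
X = 248 (X = 248 - 1*0 = 248 + 0 = 248)
m - X = 30 - 1*248 = 30 - 248 = -218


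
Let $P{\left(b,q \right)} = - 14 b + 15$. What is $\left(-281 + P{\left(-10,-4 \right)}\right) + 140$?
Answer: $14$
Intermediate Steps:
$P{\left(b,q \right)} = 15 - 14 b$
$\left(-281 + P{\left(-10,-4 \right)}\right) + 140 = \left(-281 + \left(15 - -140\right)\right) + 140 = \left(-281 + \left(15 + 140\right)\right) + 140 = \left(-281 + 155\right) + 140 = -126 + 140 = 14$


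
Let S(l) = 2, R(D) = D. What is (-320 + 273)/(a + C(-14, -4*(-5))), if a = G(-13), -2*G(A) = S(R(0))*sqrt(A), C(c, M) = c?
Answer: 658/209 - 47*I*sqrt(13)/209 ≈ 3.1483 - 0.81082*I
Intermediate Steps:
G(A) = -sqrt(A)
a = -I*sqrt(13) (a = -sqrt(-13) = -I*sqrt(13) ≈ -3.6056*I)
(-320 + 273)/(a + C(-14, -4*(-5))) = (-320 + 273)/(-I*sqrt(13) - 14) = -47/(-14 - I*sqrt(13))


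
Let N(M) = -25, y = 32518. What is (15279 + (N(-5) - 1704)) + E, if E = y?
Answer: 46068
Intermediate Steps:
E = 32518
(15279 + (N(-5) - 1704)) + E = (15279 + (-25 - 1704)) + 32518 = (15279 - 1729) + 32518 = 13550 + 32518 = 46068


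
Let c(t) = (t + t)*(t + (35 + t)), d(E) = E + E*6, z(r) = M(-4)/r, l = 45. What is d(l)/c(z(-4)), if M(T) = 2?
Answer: -315/34 ≈ -9.2647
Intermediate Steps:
z(r) = 2/r
d(E) = 7*E (d(E) = E + 6*E = 7*E)
c(t) = 2*t*(35 + 2*t) (c(t) = (2*t)*(35 + 2*t) = 2*t*(35 + 2*t))
d(l)/c(z(-4)) = (7*45)/((2*(2/(-4))*(35 + 2*(2/(-4))))) = 315/((2*(2*(-¼))*(35 + 2*(2*(-¼))))) = 315/((2*(-½)*(35 + 2*(-½)))) = 315/((2*(-½)*(35 - 1))) = 315/((2*(-½)*34)) = 315/(-34) = 315*(-1/34) = -315/34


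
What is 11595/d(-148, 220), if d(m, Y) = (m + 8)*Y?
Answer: -2319/6160 ≈ -0.37646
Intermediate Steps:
d(m, Y) = Y*(8 + m) (d(m, Y) = (8 + m)*Y = Y*(8 + m))
11595/d(-148, 220) = 11595/((220*(8 - 148))) = 11595/((220*(-140))) = 11595/(-30800) = 11595*(-1/30800) = -2319/6160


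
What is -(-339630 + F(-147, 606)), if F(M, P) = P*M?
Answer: 428712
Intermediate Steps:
F(M, P) = M*P
-(-339630 + F(-147, 606)) = -(-339630 - 147*606) = -(-339630 - 89082) = -1*(-428712) = 428712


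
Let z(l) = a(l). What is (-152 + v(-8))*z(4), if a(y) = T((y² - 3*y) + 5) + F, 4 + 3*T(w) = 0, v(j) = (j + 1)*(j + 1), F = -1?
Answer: 721/3 ≈ 240.33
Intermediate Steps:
v(j) = (1 + j)² (v(j) = (1 + j)*(1 + j) = (1 + j)²)
T(w) = -4/3 (T(w) = -4/3 + (⅓)*0 = -4/3 + 0 = -4/3)
a(y) = -7/3 (a(y) = -4/3 - 1 = -7/3)
z(l) = -7/3
(-152 + v(-8))*z(4) = (-152 + (1 - 8)²)*(-7/3) = (-152 + (-7)²)*(-7/3) = (-152 + 49)*(-7/3) = -103*(-7/3) = 721/3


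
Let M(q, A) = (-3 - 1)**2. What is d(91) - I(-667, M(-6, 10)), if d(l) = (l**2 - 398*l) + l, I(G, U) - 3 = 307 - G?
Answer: -28823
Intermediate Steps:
M(q, A) = 16 (M(q, A) = (-4)**2 = 16)
I(G, U) = 310 - G (I(G, U) = 3 + (307 - G) = 310 - G)
d(l) = l**2 - 397*l
d(91) - I(-667, M(-6, 10)) = 91*(-397 + 91) - (310 - 1*(-667)) = 91*(-306) - (310 + 667) = -27846 - 1*977 = -27846 - 977 = -28823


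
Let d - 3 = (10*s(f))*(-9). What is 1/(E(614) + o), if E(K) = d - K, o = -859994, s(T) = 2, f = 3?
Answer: -1/860785 ≈ -1.1617e-6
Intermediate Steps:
d = -177 (d = 3 + (10*2)*(-9) = 3 + 20*(-9) = 3 - 180 = -177)
E(K) = -177 - K
1/(E(614) + o) = 1/((-177 - 1*614) - 859994) = 1/((-177 - 614) - 859994) = 1/(-791 - 859994) = 1/(-860785) = -1/860785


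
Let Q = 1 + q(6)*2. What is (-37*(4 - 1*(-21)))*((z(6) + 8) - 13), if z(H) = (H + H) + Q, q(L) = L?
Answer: -18500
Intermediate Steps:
Q = 13 (Q = 1 + 6*2 = 1 + 12 = 13)
z(H) = 13 + 2*H (z(H) = (H + H) + 13 = 2*H + 13 = 13 + 2*H)
(-37*(4 - 1*(-21)))*((z(6) + 8) - 13) = (-37*(4 - 1*(-21)))*(((13 + 2*6) + 8) - 13) = (-37*(4 + 21))*(((13 + 12) + 8) - 13) = (-37*25)*((25 + 8) - 13) = -925*(33 - 13) = -925*20 = -18500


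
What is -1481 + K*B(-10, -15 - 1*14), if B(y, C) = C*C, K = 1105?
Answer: 927824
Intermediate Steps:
B(y, C) = C**2
-1481 + K*B(-10, -15 - 1*14) = -1481 + 1105*(-15 - 1*14)**2 = -1481 + 1105*(-15 - 14)**2 = -1481 + 1105*(-29)**2 = -1481 + 1105*841 = -1481 + 929305 = 927824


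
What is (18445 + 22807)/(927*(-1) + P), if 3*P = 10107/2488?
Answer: -102634976/2303007 ≈ -44.566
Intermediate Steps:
P = 3369/2488 (P = (10107/2488)/3 = (10107*(1/2488))/3 = (⅓)*(10107/2488) = 3369/2488 ≈ 1.3541)
(18445 + 22807)/(927*(-1) + P) = (18445 + 22807)/(927*(-1) + 3369/2488) = 41252/(-927 + 3369/2488) = 41252/(-2303007/2488) = 41252*(-2488/2303007) = -102634976/2303007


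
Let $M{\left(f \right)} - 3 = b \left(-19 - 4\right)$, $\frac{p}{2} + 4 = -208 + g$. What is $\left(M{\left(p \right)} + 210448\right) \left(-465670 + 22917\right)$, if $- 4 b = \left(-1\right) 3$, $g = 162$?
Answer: $- \frac{372680696455}{4} \approx -9.317 \cdot 10^{10}$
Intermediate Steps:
$p = -100$ ($p = -8 + 2 \left(-208 + 162\right) = -8 + 2 \left(-46\right) = -8 - 92 = -100$)
$b = \frac{3}{4}$ ($b = - \frac{\left(-1\right) 3}{4} = \left(- \frac{1}{4}\right) \left(-3\right) = \frac{3}{4} \approx 0.75$)
$M{\left(f \right)} = - \frac{57}{4}$ ($M{\left(f \right)} = 3 + \frac{3 \left(-19 - 4\right)}{4} = 3 + \frac{3}{4} \left(-23\right) = 3 - \frac{69}{4} = - \frac{57}{4}$)
$\left(M{\left(p \right)} + 210448\right) \left(-465670 + 22917\right) = \left(- \frac{57}{4} + 210448\right) \left(-465670 + 22917\right) = \frac{841735}{4} \left(-442753\right) = - \frac{372680696455}{4}$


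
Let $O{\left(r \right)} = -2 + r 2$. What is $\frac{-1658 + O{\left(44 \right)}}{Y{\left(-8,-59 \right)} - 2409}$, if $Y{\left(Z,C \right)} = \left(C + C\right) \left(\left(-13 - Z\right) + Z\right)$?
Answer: $\frac{1572}{875} \approx 1.7966$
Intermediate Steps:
$O{\left(r \right)} = -2 + 2 r$
$Y{\left(Z,C \right)} = - 26 C$ ($Y{\left(Z,C \right)} = 2 C \left(-13\right) = - 26 C$)
$\frac{-1658 + O{\left(44 \right)}}{Y{\left(-8,-59 \right)} - 2409} = \frac{-1658 + \left(-2 + 2 \cdot 44\right)}{\left(-26\right) \left(-59\right) - 2409} = \frac{-1658 + \left(-2 + 88\right)}{1534 - 2409} = \frac{-1658 + 86}{-875} = \left(-1572\right) \left(- \frac{1}{875}\right) = \frac{1572}{875}$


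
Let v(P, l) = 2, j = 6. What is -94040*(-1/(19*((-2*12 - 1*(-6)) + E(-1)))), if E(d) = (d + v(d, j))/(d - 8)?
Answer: -846360/3097 ≈ -273.28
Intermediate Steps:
E(d) = (2 + d)/(-8 + d) (E(d) = (d + 2)/(d - 8) = (2 + d)/(-8 + d))
-94040*(-1/(19*((-2*12 - 1*(-6)) + E(-1)))) = -94040*(-1/(19*((-2*12 - 1*(-6)) + (2 - 1)/(-8 - 1)))) = -94040*(-1/(19*((-24 + 6) + 1/(-9)))) = -94040*(-1/(19*(-18 - 1/9*1))) = -94040*(-1/(19*(-18 - 1/9))) = -94040/((-19*(-163/9))) = -94040/3097/9 = -94040*9/3097 = -846360/3097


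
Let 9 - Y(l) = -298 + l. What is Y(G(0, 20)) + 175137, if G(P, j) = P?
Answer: 175444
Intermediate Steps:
Y(l) = 307 - l (Y(l) = 9 - (-298 + l) = 9 + (298 - l) = 307 - l)
Y(G(0, 20)) + 175137 = (307 - 1*0) + 175137 = (307 + 0) + 175137 = 307 + 175137 = 175444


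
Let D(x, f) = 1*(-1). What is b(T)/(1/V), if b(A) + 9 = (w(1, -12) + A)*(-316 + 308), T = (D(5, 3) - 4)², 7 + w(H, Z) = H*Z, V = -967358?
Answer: 55139406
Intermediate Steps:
D(x, f) = -1
w(H, Z) = -7 + H*Z
T = 25 (T = (-1 - 4)² = (-5)² = 25)
b(A) = 143 - 8*A (b(A) = -9 + ((-7 + 1*(-12)) + A)*(-316 + 308) = -9 + ((-7 - 12) + A)*(-8) = -9 + (-19 + A)*(-8) = -9 + (152 - 8*A) = 143 - 8*A)
b(T)/(1/V) = (143 - 8*25)/(1/(-967358)) = (143 - 200)/(-1/967358) = -57*(-967358) = 55139406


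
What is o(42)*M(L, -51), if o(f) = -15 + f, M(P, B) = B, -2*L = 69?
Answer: -1377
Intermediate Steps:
L = -69/2 (L = -½*69 = -69/2 ≈ -34.500)
o(42)*M(L, -51) = (-15 + 42)*(-51) = 27*(-51) = -1377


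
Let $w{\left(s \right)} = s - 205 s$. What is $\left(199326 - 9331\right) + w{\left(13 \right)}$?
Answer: $187343$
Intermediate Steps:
$w{\left(s \right)} = - 204 s$
$\left(199326 - 9331\right) + w{\left(13 \right)} = \left(199326 - 9331\right) - 2652 = 189995 - 2652 = 187343$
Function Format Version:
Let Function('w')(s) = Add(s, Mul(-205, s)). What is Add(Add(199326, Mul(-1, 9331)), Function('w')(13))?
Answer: 187343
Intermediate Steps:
Function('w')(s) = Mul(-204, s)
Add(Add(199326, Mul(-1, 9331)), Function('w')(13)) = Add(Add(199326, Mul(-1, 9331)), Mul(-204, 13)) = Add(Add(199326, -9331), -2652) = Add(189995, -2652) = 187343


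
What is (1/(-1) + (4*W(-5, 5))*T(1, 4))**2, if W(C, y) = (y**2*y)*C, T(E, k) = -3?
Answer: 56235001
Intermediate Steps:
W(C, y) = C*y**3 (W(C, y) = y**3*C = C*y**3)
(1/(-1) + (4*W(-5, 5))*T(1, 4))**2 = (1/(-1) + (4*(-5*5**3))*(-3))**2 = (-1 + (4*(-5*125))*(-3))**2 = (-1 + (4*(-625))*(-3))**2 = (-1 - 2500*(-3))**2 = (-1 + 7500)**2 = 7499**2 = 56235001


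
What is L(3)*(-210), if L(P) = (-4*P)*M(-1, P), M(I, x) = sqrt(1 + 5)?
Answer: 2520*sqrt(6) ≈ 6172.7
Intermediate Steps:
M(I, x) = sqrt(6)
L(P) = -4*P*sqrt(6) (L(P) = (-4*P)*sqrt(6) = -4*P*sqrt(6))
L(3)*(-210) = -4*3*sqrt(6)*(-210) = -12*sqrt(6)*(-210) = 2520*sqrt(6)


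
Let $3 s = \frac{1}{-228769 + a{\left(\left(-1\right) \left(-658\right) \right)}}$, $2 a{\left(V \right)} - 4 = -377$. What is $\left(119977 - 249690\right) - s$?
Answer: $- \frac{178191028627}{1373733} \approx -1.2971 \cdot 10^{5}$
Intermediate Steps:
$a{\left(V \right)} = - \frac{373}{2}$ ($a{\left(V \right)} = 2 + \frac{1}{2} \left(-377\right) = 2 - \frac{377}{2} = - \frac{373}{2}$)
$s = - \frac{2}{1373733}$ ($s = \frac{1}{3 \left(-228769 - \frac{373}{2}\right)} = \frac{1}{3 \left(- \frac{457911}{2}\right)} = \frac{1}{3} \left(- \frac{2}{457911}\right) = - \frac{2}{1373733} \approx -1.4559 \cdot 10^{-6}$)
$\left(119977 - 249690\right) - s = \left(119977 - 249690\right) - - \frac{2}{1373733} = \left(119977 - 249690\right) + \frac{2}{1373733} = -129713 + \frac{2}{1373733} = - \frac{178191028627}{1373733}$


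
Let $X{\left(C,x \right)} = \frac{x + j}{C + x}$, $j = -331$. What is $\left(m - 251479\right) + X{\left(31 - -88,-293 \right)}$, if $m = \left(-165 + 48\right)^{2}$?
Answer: $- \frac{6895806}{29} \approx -2.3779 \cdot 10^{5}$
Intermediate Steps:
$X{\left(C,x \right)} = \frac{-331 + x}{C + x}$ ($X{\left(C,x \right)} = \frac{x - 331}{C + x} = \frac{-331 + x}{C + x}$)
$m = 13689$ ($m = \left(-117\right)^{2} = 13689$)
$\left(m - 251479\right) + X{\left(31 - -88,-293 \right)} = \left(13689 - 251479\right) + \frac{-331 - 293}{\left(31 - -88\right) - 293} = -237790 + \frac{1}{\left(31 + 88\right) - 293} \left(-624\right) = -237790 + \frac{1}{119 - 293} \left(-624\right) = -237790 + \frac{1}{-174} \left(-624\right) = -237790 - - \frac{104}{29} = -237790 + \frac{104}{29} = - \frac{6895806}{29}$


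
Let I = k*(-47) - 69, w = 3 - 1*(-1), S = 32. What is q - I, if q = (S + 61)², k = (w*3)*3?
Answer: 10410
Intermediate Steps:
w = 4 (w = 3 + 1 = 4)
k = 36 (k = (4*3)*3 = 12*3 = 36)
q = 8649 (q = (32 + 61)² = 93² = 8649)
I = -1761 (I = 36*(-47) - 69 = -1692 - 69 = -1761)
q - I = 8649 - 1*(-1761) = 8649 + 1761 = 10410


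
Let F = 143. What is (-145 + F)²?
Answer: 4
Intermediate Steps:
(-145 + F)² = (-145 + 143)² = (-2)² = 4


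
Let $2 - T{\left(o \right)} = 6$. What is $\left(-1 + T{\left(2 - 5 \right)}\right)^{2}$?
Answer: $25$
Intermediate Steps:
$T{\left(o \right)} = -4$ ($T{\left(o \right)} = 2 - 6 = -4$)
$\left(-1 + T{\left(2 - 5 \right)}\right)^{2} = \left(-1 - 4\right)^{2} = \left(-5\right)^{2} = 25$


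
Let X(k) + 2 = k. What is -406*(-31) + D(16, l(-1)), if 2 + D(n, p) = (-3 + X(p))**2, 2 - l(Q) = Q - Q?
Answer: 12593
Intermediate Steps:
X(k) = -2 + k
l(Q) = 2 (l(Q) = 2 - (Q - Q) = 2 - 1*0 = 2 + 0 = 2)
D(n, p) = -2 + (-5 + p)**2 (D(n, p) = -2 + (-3 + (-2 + p))**2 = -2 + (-5 + p)**2)
-406*(-31) + D(16, l(-1)) = -406*(-31) + (-2 + (-5 + 2)**2) = 12586 + (-2 + (-3)**2) = 12586 + (-2 + 9) = 12586 + 7 = 12593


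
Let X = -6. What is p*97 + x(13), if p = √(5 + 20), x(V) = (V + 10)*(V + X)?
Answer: 646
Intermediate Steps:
x(V) = (-6 + V)*(10 + V) (x(V) = (V + 10)*(V - 6) = (10 + V)*(-6 + V) = (-6 + V)*(10 + V))
p = 5 (p = √25 = 5)
p*97 + x(13) = 5*97 + (-60 + 13² + 4*13) = 485 + (-60 + 169 + 52) = 485 + 161 = 646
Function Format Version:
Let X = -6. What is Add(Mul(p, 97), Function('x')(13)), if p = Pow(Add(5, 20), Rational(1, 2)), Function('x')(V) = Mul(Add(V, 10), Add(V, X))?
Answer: 646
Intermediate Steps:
Function('x')(V) = Mul(Add(-6, V), Add(10, V)) (Function('x')(V) = Mul(Add(V, 10), Add(V, -6)) = Mul(Add(10, V), Add(-6, V)) = Mul(Add(-6, V), Add(10, V)))
p = 5 (p = Pow(25, Rational(1, 2)) = 5)
Add(Mul(p, 97), Function('x')(13)) = Add(Mul(5, 97), Add(-60, Pow(13, 2), Mul(4, 13))) = Add(485, Add(-60, 169, 52)) = Add(485, 161) = 646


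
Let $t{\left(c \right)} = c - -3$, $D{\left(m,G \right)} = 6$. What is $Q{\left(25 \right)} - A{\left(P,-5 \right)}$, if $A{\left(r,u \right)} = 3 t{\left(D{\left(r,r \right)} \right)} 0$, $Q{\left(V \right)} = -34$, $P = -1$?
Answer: $-34$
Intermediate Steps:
$t{\left(c \right)} = 3 + c$ ($t{\left(c \right)} = c + 3 = 3 + c$)
$A{\left(r,u \right)} = 0$ ($A{\left(r,u \right)} = 3 \left(3 + 6\right) 0 = 3 \cdot 9 \cdot 0 = 27 \cdot 0 = 0$)
$Q{\left(25 \right)} - A{\left(P,-5 \right)} = -34 - 0 = -34 + 0 = -34$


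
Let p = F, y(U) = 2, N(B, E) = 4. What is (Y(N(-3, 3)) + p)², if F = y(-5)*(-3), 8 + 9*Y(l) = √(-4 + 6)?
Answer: (62 - √2)²/81 ≈ 45.317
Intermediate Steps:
Y(l) = -8/9 + √2/9 (Y(l) = -8/9 + √(-4 + 6)/9 = -8/9 + √2/9)
F = -6 (F = 2*(-3) = -6)
p = -6
(Y(N(-3, 3)) + p)² = ((-8/9 + √2/9) - 6)² = (-62/9 + √2/9)²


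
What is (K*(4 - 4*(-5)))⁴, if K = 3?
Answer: 26873856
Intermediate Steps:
(K*(4 - 4*(-5)))⁴ = (3*(4 - 4*(-5)))⁴ = (3*(4 + 20))⁴ = (3*24)⁴ = 72⁴ = 26873856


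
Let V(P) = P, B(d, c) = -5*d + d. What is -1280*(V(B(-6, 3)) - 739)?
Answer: 915200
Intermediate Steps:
B(d, c) = -4*d
-1280*(V(B(-6, 3)) - 739) = -1280*(-4*(-6) - 739) = -1280*(24 - 739) = -1280*(-715) = 915200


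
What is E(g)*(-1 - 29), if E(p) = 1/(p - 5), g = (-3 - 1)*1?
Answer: 10/3 ≈ 3.3333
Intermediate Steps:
g = -4 (g = -4*1 = -4)
E(p) = 1/(-5 + p)
E(g)*(-1 - 29) = (-1 - 29)/(-5 - 4) = -30/(-9) = -⅑*(-30) = 10/3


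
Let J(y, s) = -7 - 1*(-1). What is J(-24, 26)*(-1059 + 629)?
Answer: 2580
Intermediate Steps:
J(y, s) = -6 (J(y, s) = -7 + 1 = -6)
J(-24, 26)*(-1059 + 629) = -6*(-1059 + 629) = -6*(-430) = 2580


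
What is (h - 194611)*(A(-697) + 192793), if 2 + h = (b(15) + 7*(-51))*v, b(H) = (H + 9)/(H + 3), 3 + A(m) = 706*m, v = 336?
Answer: 94012705164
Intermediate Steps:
A(m) = -3 + 706*m
b(H) = (9 + H)/(3 + H)
h = -119506 (h = -2 + ((9 + 15)/(3 + 15) + 7*(-51))*336 = -2 + (24/18 - 357)*336 = -2 + ((1/18)*24 - 357)*336 = -2 + (4/3 - 357)*336 = -2 - 1067/3*336 = -2 - 119504 = -119506)
(h - 194611)*(A(-697) + 192793) = (-119506 - 194611)*((-3 + 706*(-697)) + 192793) = -314117*((-3 - 492082) + 192793) = -314117*(-492085 + 192793) = -314117*(-299292) = 94012705164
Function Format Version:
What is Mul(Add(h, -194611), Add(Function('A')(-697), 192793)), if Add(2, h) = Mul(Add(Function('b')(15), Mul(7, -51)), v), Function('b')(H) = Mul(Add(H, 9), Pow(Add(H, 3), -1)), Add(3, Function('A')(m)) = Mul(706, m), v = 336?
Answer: 94012705164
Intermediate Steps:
Function('A')(m) = Add(-3, Mul(706, m))
Function('b')(H) = Mul(Pow(Add(3, H), -1), Add(9, H)) (Function('b')(H) = Mul(Add(9, H), Pow(Add(3, H), -1)) = Mul(Pow(Add(3, H), -1), Add(9, H)))
h = -119506 (h = Add(-2, Mul(Add(Mul(Pow(Add(3, 15), -1), Add(9, 15)), Mul(7, -51)), 336)) = Add(-2, Mul(Add(Mul(Pow(18, -1), 24), -357), 336)) = Add(-2, Mul(Add(Mul(Rational(1, 18), 24), -357), 336)) = Add(-2, Mul(Add(Rational(4, 3), -357), 336)) = Add(-2, Mul(Rational(-1067, 3), 336)) = Add(-2, -119504) = -119506)
Mul(Add(h, -194611), Add(Function('A')(-697), 192793)) = Mul(Add(-119506, -194611), Add(Add(-3, Mul(706, -697)), 192793)) = Mul(-314117, Add(Add(-3, -492082), 192793)) = Mul(-314117, Add(-492085, 192793)) = Mul(-314117, -299292) = 94012705164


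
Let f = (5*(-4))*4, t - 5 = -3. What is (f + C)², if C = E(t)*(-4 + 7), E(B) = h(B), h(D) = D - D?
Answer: 6400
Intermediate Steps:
t = 2 (t = 5 - 3 = 2)
h(D) = 0
E(B) = 0
f = -80 (f = -20*4 = -80)
C = 0 (C = 0*(-4 + 7) = 0*3 = 0)
(f + C)² = (-80 + 0)² = (-80)² = 6400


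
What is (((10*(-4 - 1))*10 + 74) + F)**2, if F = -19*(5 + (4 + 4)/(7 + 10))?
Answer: 81162081/289 ≈ 2.8084e+5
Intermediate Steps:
F = -1767/17 (F = -19*(5 + 8/17) = -19*93/17 = -1767/17 ≈ -103.94)
(((10*(-4 - 1))*10 + 74) + F)**2 = (((10*(-4 - 1))*10 + 74) - 1767/17)**2 = (((10*(-5))*10 + 74) - 1767/17)**2 = ((-50*10 + 74) - 1767/17)**2 = ((-500 + 74) - 1767/17)**2 = (-426 - 1767/17)**2 = (-9009/17)**2 = 81162081/289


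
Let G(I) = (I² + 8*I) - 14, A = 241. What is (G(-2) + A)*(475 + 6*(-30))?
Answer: 63425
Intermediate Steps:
G(I) = -14 + I² + 8*I
(G(-2) + A)*(475 + 6*(-30)) = ((-14 + (-2)² + 8*(-2)) + 241)*(475 + 6*(-30)) = ((-14 + 4 - 16) + 241)*(475 - 180) = (-26 + 241)*295 = 215*295 = 63425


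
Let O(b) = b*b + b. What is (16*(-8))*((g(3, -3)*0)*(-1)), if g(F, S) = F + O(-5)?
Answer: 0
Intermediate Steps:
O(b) = b + b² (O(b) = b² + b = b + b²)
g(F, S) = 20 + F (g(F, S) = F - 5*(1 - 5) = F - 5*(-4) = F + 20 = 20 + F)
(16*(-8))*((g(3, -3)*0)*(-1)) = (16*(-8))*(((20 + 3)*0)*(-1)) = -128*23*0*(-1) = -0*(-1) = -128*0 = 0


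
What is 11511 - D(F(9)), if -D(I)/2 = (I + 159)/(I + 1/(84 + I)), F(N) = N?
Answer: 4838733/419 ≈ 11548.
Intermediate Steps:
D(I) = -2*(159 + I)/(I + 1/(84 + I)) (D(I) = -2*(I + 159)/(I + 1/(84 + I)) = -2*(159 + I)/(I + 1/(84 + I)))
11511 - D(F(9)) = 11511 - 2*(-13356 - 1*9² - 243*9)/(1 + 9² + 84*9) = 11511 - 2*(-13356 - 1*81 - 2187)/(1 + 81 + 756) = 11511 - 2*(-13356 - 81 - 2187)/838 = 11511 - 2*(-15624)/838 = 11511 - 1*(-15624/419) = 11511 + 15624/419 = 4838733/419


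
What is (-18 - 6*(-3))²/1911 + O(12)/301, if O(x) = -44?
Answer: -44/301 ≈ -0.14618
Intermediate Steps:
(-18 - 6*(-3))²/1911 + O(12)/301 = (-18 - 6*(-3))²/1911 - 44/301 = (-18 + 18)²*(1/1911) - 44*1/301 = 0²*(1/1911) - 44/301 = 0*(1/1911) - 44/301 = 0 - 44/301 = -44/301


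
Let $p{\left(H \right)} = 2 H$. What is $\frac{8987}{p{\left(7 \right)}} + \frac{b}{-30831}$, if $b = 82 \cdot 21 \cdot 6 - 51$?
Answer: $\frac{92311421}{143878} \approx 641.59$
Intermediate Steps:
$b = 10281$ ($b = 82 \cdot 126 - 51 = 10332 - 51 = 10281$)
$\frac{8987}{p{\left(7 \right)}} + \frac{b}{-30831} = \frac{8987}{2 \cdot 7} + \frac{10281}{-30831} = \frac{8987}{14} + 10281 \left(- \frac{1}{30831}\right) = 8987 \cdot \frac{1}{14} - \frac{3427}{10277} = \frac{8987}{14} - \frac{3427}{10277} = \frac{92311421}{143878}$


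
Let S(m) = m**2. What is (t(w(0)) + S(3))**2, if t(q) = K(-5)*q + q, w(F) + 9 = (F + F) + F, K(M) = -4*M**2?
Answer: 810000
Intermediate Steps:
w(F) = -9 + 3*F (w(F) = -9 + ((F + F) + F) = -9 + (2*F + F) = -9 + 3*F)
t(q) = -99*q (t(q) = (-4*(-5)**2)*q + q = (-4*25)*q + q = -100*q + q = -99*q)
(t(w(0)) + S(3))**2 = (-99*(-9 + 3*0) + 3**2)**2 = (-99*(-9 + 0) + 9)**2 = (-99*(-9) + 9)**2 = (891 + 9)**2 = 900**2 = 810000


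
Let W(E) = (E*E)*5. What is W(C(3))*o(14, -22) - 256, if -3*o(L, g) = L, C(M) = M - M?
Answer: -256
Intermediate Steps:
C(M) = 0
o(L, g) = -L/3
W(E) = 5*E² (W(E) = E²*5 = 5*E²)
W(C(3))*o(14, -22) - 256 = (5*0²)*(-⅓*14) - 256 = (5*0)*(-14/3) - 256 = 0*(-14/3) - 256 = 0 - 256 = -256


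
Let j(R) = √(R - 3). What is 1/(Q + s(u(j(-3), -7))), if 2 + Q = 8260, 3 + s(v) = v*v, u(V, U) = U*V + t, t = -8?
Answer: -I/(-8025*I + 112*√6) ≈ 0.00012447 - 4.255e-6*I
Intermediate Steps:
j(R) = √(-3 + R)
u(V, U) = -8 + U*V (u(V, U) = U*V - 8 = -8 + U*V)
s(v) = -3 + v² (s(v) = -3 + v*v = -3 + v²)
Q = 8258 (Q = -2 + 8260 = 8258)
1/(Q + s(u(j(-3), -7))) = 1/(8258 + (-3 + (-8 - 7*√(-3 - 3))²)) = 1/(8258 + (-3 + (-8 - 7*I*√6)²)) = 1/(8255 + (-8 - 7*I*√6)²)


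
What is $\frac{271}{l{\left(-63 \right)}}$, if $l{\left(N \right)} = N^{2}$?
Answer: $\frac{271}{3969} \approx 0.068279$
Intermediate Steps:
$\frac{271}{l{\left(-63 \right)}} = \frac{271}{\left(-63\right)^{2}} = \frac{271}{3969}$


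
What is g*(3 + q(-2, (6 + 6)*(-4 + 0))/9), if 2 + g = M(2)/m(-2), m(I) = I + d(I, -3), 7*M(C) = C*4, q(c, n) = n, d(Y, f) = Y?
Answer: 16/3 ≈ 5.3333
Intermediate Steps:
M(C) = 4*C/7 (M(C) = (C*4)/7 = (4*C)/7 = 4*C/7)
m(I) = 2*I (m(I) = I + I = 2*I)
g = -16/7 (g = -2 + ((4/7)*2)/((2*(-2))) = -2 + (8/7)/(-4) = -2 + (8/7)*(-1/4) = -2 - 2/7 = -16/7 ≈ -2.2857)
g*(3 + q(-2, (6 + 6)*(-4 + 0))/9) = -16*(3 + ((6 + 6)*(-4 + 0))/9)/7 = -16*(3 + (12*(-4))*(1/9))/7 = -16*(3 - 48*1/9)/7 = -16*(3 - 16/3)/7 = -16/7*(-7/3) = 16/3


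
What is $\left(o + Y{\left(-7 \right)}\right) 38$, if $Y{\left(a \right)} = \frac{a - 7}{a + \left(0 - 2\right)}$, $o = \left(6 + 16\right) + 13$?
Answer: $\frac{12502}{9} \approx 1389.1$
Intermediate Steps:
$o = 35$ ($o = 22 + 13 = 35$)
$Y{\left(a \right)} = \frac{-7 + a}{-2 + a}$ ($Y{\left(a \right)} = \frac{-7 + a}{a + \left(0 - 2\right)} = \frac{-7 + a}{a - 2} = \frac{-7 + a}{-2 + a}$)
$\left(o + Y{\left(-7 \right)}\right) 38 = \left(35 + \frac{-7 - 7}{-2 - 7}\right) 38 = \left(35 + \frac{1}{-9} \left(-14\right)\right) 38 = \left(35 - - \frac{14}{9}\right) 38 = \left(35 + \frac{14}{9}\right) 38 = \frac{329}{9} \cdot 38 = \frac{12502}{9}$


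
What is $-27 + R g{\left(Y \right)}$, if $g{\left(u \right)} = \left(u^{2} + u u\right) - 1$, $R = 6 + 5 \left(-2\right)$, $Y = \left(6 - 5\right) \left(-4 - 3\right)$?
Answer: $-415$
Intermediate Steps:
$Y = -7$ ($Y = 1 \left(-7\right) = -7$)
$R = -4$ ($R = 6 - 10 = -4$)
$g{\left(u \right)} = -1 + 2 u^{2}$ ($g{\left(u \right)} = \left(u^{2} + u^{2}\right) - 1 = 2 u^{2} - 1 = -1 + 2 u^{2}$)
$-27 + R g{\left(Y \right)} = -27 - 4 \left(-1 + 2 \left(-7\right)^{2}\right) = -27 - 4 \left(-1 + 2 \cdot 49\right) = -27 - 4 \left(-1 + 98\right) = -27 - 388 = -415$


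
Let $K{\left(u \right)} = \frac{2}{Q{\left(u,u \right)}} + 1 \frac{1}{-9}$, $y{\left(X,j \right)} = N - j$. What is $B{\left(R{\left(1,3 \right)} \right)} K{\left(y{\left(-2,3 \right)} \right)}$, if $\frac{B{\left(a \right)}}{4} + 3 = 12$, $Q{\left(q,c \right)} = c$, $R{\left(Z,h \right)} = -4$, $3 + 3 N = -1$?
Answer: $- \frac{268}{13} \approx -20.615$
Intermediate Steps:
$N = - \frac{4}{3}$ ($N = -1 + \frac{1}{3} \left(-1\right) = -1 - \frac{1}{3} = - \frac{4}{3} \approx -1.3333$)
$B{\left(a \right)} = 36$ ($B{\left(a \right)} = -12 + 4 \cdot 12 = -12 + 48 = 36$)
$y{\left(X,j \right)} = - \frac{4}{3} - j$
$K{\left(u \right)} = - \frac{1}{9} + \frac{2}{u}$ ($K{\left(u \right)} = \frac{2}{u} + 1 \frac{1}{-9} = \frac{2}{u} + 1 \left(- \frac{1}{9}\right) = \frac{2}{u} - \frac{1}{9} = - \frac{1}{9} + \frac{2}{u}$)
$B{\left(R{\left(1,3 \right)} \right)} K{\left(y{\left(-2,3 \right)} \right)} = 36 \frac{18 - \left(- \frac{4}{3} - 3\right)}{9 \left(- \frac{4}{3} - 3\right)} = 36 \frac{18 - - \frac{13}{3}}{9 \left(- \frac{13}{3}\right)} = 36 \cdot \frac{1}{9} \left(- \frac{3}{13}\right) \left(18 + \frac{13}{3}\right) = 36 \cdot \frac{1}{9} \left(- \frac{3}{13}\right) \frac{67}{3} = 36 \left(- \frac{67}{117}\right) = - \frac{268}{13}$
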